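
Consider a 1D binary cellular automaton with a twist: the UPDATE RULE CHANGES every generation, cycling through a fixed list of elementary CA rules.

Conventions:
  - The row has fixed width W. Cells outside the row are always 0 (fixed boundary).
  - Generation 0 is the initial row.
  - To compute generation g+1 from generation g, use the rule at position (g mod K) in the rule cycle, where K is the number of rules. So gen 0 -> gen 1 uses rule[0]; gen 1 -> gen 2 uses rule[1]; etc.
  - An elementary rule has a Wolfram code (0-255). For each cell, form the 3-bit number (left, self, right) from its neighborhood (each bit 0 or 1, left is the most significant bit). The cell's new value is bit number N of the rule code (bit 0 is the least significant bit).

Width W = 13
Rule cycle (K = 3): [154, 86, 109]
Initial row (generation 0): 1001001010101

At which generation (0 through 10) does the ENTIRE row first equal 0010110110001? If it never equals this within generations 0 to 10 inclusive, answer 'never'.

Gen 0: 1001001010101
Gen 1 (rule 154): 0110110000000
Gen 2 (rule 86): 1010011000000
Gen 3 (rule 109): 1110011011111
Gen 4 (rule 154): 1101110011110
Gen 5 (rule 86): 0100011100011
Gen 6 (rule 109): 0101010101011
Gen 7 (rule 154): 1000000000010
Gen 8 (rule 86): 1100000000111
Gen 9 (rule 109): 1101111110101
Gen 10 (rule 154): 1001111100000

Answer: never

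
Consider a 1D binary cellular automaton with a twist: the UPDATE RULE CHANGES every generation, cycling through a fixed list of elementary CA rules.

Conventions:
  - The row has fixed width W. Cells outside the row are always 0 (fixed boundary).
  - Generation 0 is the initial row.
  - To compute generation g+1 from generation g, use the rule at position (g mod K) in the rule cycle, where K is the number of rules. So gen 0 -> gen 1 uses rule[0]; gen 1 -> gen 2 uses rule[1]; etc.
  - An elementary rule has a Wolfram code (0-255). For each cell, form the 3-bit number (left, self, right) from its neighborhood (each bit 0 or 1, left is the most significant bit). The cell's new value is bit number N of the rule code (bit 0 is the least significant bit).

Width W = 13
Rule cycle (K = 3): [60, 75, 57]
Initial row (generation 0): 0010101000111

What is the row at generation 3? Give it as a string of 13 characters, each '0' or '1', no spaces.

Answer: 1001110010100

Derivation:
Gen 0: 0010101000111
Gen 1 (rule 60): 0011111100100
Gen 2 (rule 75): 1110000101001
Gen 3 (rule 57): 1001110010100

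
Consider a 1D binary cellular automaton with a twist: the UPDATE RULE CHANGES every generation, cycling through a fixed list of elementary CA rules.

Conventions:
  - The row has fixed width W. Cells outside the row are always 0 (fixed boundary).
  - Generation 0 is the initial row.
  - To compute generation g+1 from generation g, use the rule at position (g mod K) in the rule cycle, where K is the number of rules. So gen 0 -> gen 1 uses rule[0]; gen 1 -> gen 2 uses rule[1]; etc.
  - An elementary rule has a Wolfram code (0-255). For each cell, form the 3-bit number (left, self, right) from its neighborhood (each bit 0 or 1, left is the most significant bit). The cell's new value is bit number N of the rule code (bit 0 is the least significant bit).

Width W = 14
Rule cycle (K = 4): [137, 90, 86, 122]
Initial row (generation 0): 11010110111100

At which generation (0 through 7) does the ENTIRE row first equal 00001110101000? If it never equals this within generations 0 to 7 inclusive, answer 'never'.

Gen 0: 11010110111100
Gen 1 (rule 137): 10000100111001
Gen 2 (rule 90): 01001011101110
Gen 3 (rule 86): 11111000100011
Gen 4 (rule 122): 10001101010111
Gen 5 (rule 137): 00101000000110
Gen 6 (rule 90): 01000100001111
Gen 7 (rule 86): 11101110010001

Answer: never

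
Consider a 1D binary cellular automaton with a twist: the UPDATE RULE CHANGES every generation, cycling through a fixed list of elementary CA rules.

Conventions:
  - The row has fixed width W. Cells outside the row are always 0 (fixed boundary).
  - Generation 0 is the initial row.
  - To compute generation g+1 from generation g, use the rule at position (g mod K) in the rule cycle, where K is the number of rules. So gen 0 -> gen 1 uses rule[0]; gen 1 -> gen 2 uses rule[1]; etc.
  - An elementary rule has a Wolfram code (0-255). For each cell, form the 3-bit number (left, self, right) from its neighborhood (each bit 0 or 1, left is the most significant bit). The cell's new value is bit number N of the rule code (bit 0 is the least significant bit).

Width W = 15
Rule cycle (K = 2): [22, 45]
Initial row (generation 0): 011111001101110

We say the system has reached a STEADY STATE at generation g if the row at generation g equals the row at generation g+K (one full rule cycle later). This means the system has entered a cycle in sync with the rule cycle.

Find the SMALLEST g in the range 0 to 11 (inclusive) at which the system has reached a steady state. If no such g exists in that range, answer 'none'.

Gen 0: 011111001101110
Gen 1 (rule 22): 100000110000001
Gen 2 (rule 45): 101110100111101
Gen 3 (rule 22): 100000111000001
Gen 4 (rule 45): 101110100011101
Gen 5 (rule 22): 100000110100001
Gen 6 (rule 45): 101110101101101
Gen 7 (rule 22): 100000100000001
Gen 8 (rule 45): 101110101111101
Gen 9 (rule 22): 100000100000001
Gen 10 (rule 45): 101110101111101
Gen 11 (rule 22): 100000100000001
Gen 12 (rule 45): 101110101111101
Gen 13 (rule 22): 100000100000001

Answer: 7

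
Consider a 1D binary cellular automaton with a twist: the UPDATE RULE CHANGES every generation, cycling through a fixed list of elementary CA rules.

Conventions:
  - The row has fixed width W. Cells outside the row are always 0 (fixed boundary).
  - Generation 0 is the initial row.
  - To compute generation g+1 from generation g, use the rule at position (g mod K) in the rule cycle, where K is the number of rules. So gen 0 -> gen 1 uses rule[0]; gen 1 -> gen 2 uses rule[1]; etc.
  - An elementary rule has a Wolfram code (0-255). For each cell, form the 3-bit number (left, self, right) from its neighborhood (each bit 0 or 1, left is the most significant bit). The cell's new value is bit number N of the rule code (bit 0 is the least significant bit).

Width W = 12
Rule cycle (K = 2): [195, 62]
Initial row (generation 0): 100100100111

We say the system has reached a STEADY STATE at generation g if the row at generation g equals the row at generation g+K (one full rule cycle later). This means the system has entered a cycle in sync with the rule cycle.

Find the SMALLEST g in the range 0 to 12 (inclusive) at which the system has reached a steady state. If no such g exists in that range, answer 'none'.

Gen 0: 100100100111
Gen 1 (rule 195): 001001001011
Gen 2 (rule 62): 011111111110
Gen 3 (rule 195): 101111111110
Gen 4 (rule 62): 111000000001
Gen 5 (rule 195): 011011111110
Gen 6 (rule 62): 110110000001
Gen 7 (rule 195): 010010111110
Gen 8 (rule 62): 111111100001
Gen 9 (rule 195): 011111101110
Gen 10 (rule 62): 110000011001
Gen 11 (rule 195): 010111101010
Gen 12 (rule 62): 111100011111
Gen 13 (rule 195): 011101101111
Gen 14 (rule 62): 110011011000

Answer: none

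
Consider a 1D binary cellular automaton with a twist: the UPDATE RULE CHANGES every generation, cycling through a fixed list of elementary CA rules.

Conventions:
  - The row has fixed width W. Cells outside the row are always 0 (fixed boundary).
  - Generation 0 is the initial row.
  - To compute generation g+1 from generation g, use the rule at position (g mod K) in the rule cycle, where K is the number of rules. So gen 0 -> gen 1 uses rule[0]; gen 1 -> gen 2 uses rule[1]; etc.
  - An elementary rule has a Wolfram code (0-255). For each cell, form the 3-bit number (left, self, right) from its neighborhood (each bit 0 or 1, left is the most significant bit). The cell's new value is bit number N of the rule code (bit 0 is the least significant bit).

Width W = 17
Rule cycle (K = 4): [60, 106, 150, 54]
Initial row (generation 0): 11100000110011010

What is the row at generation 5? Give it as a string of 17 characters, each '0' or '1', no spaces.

Gen 0: 11100000110011010
Gen 1 (rule 60): 10010000101010111
Gen 2 (rule 106): 00100001010101101
Gen 3 (rule 150): 01110011010100001
Gen 4 (rule 54): 10001100111110011
Gen 5 (rule 60): 11001010100001010

Answer: 11001010100001010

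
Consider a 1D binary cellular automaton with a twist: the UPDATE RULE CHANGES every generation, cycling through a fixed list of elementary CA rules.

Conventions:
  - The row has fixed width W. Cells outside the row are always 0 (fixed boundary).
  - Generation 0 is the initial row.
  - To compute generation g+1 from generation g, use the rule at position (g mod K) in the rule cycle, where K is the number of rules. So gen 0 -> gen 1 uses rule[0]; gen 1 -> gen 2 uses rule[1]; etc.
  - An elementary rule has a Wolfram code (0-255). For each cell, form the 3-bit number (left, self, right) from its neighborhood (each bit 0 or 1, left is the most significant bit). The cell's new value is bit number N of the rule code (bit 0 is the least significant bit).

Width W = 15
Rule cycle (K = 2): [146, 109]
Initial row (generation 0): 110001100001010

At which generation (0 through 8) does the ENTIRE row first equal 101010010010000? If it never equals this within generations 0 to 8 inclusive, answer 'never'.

Answer: never

Derivation:
Gen 0: 110001100001010
Gen 1 (rule 146): 001010010010001
Gen 2 (rule 109): 101110010010101
Gen 3 (rule 146): 000101101100000
Gen 4 (rule 109): 110111111101111
Gen 5 (rule 146): 000011111000110
Gen 6 (rule 109): 111010001010110
Gen 7 (rule 146): 010001010000001
Gen 8 (rule 109): 010101110111101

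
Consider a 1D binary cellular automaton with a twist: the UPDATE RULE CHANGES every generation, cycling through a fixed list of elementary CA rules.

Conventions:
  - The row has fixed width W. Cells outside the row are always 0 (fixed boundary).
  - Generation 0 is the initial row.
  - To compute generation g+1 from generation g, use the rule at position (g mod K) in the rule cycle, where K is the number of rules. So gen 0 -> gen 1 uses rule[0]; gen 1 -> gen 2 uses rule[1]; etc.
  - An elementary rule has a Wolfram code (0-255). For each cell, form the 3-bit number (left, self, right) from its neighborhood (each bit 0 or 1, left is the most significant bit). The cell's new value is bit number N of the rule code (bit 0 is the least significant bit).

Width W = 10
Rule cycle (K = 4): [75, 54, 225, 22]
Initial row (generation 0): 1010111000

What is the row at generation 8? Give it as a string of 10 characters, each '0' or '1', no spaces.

Gen 0: 1010111000
Gen 1 (rule 75): 0000101011
Gen 2 (rule 54): 0001111100
Gen 3 (rule 225): 1100111101
Gen 4 (rule 22): 0011000001
Gen 5 (rule 75): 1111011110
Gen 6 (rule 54): 0000100001
Gen 7 (rule 225): 1110001100
Gen 8 (rule 22): 0001010010

Answer: 0001010010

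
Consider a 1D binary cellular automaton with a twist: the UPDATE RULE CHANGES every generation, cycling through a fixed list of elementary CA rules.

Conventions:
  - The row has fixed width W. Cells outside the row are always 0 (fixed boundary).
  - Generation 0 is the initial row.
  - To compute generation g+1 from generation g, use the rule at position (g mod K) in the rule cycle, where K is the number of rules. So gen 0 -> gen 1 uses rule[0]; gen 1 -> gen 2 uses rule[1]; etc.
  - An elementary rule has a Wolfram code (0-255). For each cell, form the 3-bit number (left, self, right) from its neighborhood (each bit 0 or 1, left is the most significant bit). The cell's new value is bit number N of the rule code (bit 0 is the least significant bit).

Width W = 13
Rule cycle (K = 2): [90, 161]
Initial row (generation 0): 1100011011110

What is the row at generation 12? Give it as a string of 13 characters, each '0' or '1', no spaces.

Answer: 0111101001010

Derivation:
Gen 0: 1100011011110
Gen 1 (rule 90): 1110111010011
Gen 2 (rule 161): 0101010100000
Gen 3 (rule 90): 1000000010000
Gen 4 (rule 161): 0011111000111
Gen 5 (rule 90): 0110001101101
Gen 6 (rule 161): 0000100010010
Gen 7 (rule 90): 0001010101101
Gen 8 (rule 161): 1100101010010
Gen 9 (rule 90): 1111000001101
Gen 10 (rule 161): 0110011100010
Gen 11 (rule 90): 1111110110101
Gen 12 (rule 161): 0111101001010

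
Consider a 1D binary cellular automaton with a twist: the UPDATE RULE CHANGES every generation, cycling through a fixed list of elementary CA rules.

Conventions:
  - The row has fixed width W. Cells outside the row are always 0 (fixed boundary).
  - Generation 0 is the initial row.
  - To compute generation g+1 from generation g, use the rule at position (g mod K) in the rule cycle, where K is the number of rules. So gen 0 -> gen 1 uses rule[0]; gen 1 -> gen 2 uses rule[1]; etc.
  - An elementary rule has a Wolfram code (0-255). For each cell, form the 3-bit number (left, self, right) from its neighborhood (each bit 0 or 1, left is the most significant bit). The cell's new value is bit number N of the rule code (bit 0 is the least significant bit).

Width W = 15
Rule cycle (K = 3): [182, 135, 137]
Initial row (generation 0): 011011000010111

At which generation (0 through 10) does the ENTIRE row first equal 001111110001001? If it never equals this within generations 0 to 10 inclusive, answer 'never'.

Gen 0: 011011000010111
Gen 1 (rule 182): 100100100111010
Gen 2 (rule 135): 101101101010010
Gen 3 (rule 137): 001001000000000
Gen 4 (rule 182): 011111100000000
Gen 5 (rule 135): 101111001111111
Gen 6 (rule 137): 001110001111110
Gen 7 (rule 182): 010101010111101
Gen 8 (rule 135): 110101010011001
Gen 9 (rule 137): 100000000010000
Gen 10 (rule 182): 110000000111000

Answer: never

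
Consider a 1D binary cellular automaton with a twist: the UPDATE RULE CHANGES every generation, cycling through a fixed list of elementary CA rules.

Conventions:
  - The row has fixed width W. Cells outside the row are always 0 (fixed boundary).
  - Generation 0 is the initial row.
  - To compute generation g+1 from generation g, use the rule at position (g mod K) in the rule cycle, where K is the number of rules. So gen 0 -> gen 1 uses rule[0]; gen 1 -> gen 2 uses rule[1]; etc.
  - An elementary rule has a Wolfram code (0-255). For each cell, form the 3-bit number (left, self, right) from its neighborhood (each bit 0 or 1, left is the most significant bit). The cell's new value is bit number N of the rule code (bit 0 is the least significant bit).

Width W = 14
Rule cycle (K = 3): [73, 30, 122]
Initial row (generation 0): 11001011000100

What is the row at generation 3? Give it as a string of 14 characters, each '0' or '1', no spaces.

Answer: 01011111111111

Derivation:
Gen 0: 11001011000100
Gen 1 (rule 73): 11000011010001
Gen 2 (rule 30): 10100110011011
Gen 3 (rule 122): 01011111111111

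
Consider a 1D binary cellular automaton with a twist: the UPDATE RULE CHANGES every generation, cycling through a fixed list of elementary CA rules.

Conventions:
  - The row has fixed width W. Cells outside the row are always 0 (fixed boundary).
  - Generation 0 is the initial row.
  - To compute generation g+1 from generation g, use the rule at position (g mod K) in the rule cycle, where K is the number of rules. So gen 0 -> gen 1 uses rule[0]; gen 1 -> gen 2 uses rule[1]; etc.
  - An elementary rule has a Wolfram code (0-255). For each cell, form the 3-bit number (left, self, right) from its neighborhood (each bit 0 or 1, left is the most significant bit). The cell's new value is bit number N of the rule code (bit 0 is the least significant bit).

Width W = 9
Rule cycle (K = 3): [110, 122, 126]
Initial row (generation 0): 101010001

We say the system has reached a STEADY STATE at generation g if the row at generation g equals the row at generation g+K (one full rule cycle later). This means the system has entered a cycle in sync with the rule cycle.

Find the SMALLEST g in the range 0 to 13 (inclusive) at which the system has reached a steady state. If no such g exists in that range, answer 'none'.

Gen 0: 101010001
Gen 1 (rule 110): 111110011
Gen 2 (rule 122): 100011111
Gen 3 (rule 126): 110110001
Gen 4 (rule 110): 111110011
Gen 5 (rule 122): 100011111
Gen 6 (rule 126): 110110001
Gen 7 (rule 110): 111110011
Gen 8 (rule 122): 100011111
Gen 9 (rule 126): 110110001
Gen 10 (rule 110): 111110011
Gen 11 (rule 122): 100011111
Gen 12 (rule 126): 110110001
Gen 13 (rule 110): 111110011
Gen 14 (rule 122): 100011111
Gen 15 (rule 126): 110110001
Gen 16 (rule 110): 111110011

Answer: 1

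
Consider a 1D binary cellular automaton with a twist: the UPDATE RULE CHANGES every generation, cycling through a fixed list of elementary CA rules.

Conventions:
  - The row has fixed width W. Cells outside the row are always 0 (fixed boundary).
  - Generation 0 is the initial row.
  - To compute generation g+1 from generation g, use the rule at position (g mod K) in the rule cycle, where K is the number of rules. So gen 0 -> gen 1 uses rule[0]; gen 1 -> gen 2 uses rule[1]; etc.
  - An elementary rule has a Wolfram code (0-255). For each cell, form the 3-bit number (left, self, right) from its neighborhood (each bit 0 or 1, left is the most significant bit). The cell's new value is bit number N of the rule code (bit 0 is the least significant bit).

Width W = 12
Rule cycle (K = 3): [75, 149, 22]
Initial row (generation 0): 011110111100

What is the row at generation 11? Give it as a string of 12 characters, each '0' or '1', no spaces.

Answer: 011011111101

Derivation:
Gen 0: 011110111100
Gen 1 (rule 75): 110010100101
Gen 2 (rule 149): 001010110101
Gen 3 (rule 22): 011010000101
Gen 4 (rule 75): 111000111000
Gen 5 (rule 149): 010110010111
Gen 6 (rule 22): 110001110000
Gen 7 (rule 75): 110111010111
Gen 8 (rule 149): 000010010010
Gen 9 (rule 22): 000111111111
Gen 10 (rule 75): 111100000001
Gen 11 (rule 149): 011011111101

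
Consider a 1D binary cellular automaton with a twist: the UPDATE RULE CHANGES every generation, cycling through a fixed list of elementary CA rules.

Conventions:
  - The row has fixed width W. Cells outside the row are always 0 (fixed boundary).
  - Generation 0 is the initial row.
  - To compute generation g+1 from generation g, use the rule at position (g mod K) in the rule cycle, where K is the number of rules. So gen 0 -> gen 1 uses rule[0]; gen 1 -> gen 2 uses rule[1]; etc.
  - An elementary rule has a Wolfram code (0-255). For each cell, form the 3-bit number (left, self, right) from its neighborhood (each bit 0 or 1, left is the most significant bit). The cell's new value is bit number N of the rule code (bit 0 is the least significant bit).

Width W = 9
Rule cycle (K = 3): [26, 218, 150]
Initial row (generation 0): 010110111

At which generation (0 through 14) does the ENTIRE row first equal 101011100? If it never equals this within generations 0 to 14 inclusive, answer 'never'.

Answer: never

Derivation:
Gen 0: 010110111
Gen 1 (rule 26): 100100100
Gen 2 (rule 218): 011011010
Gen 3 (rule 150): 100000011
Gen 4 (rule 26): 010000110
Gen 5 (rule 218): 101001111
Gen 6 (rule 150): 101110110
Gen 7 (rule 26): 001000101
Gen 8 (rule 218): 010101000
Gen 9 (rule 150): 110101100
Gen 10 (rule 26): 100001010
Gen 11 (rule 218): 010010001
Gen 12 (rule 150): 111111011
Gen 13 (rule 26): 100000010
Gen 14 (rule 218): 010000101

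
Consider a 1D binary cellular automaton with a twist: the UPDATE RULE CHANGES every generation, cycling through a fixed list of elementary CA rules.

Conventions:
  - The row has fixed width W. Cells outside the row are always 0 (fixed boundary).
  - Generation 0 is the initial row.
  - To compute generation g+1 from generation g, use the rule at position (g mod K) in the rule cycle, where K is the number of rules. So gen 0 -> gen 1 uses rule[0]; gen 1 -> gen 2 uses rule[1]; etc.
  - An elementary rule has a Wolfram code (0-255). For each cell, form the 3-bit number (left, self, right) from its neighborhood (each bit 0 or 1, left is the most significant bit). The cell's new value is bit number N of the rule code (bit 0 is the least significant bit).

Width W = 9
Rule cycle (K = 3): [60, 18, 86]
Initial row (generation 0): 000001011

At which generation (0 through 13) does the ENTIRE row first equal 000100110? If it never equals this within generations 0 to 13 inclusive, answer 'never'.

Gen 0: 000001011
Gen 1 (rule 60): 000001110
Gen 2 (rule 18): 000010001
Gen 3 (rule 86): 000111011
Gen 4 (rule 60): 000100110
Gen 5 (rule 18): 001011001
Gen 6 (rule 86): 011001111
Gen 7 (rule 60): 010101000
Gen 8 (rule 18): 100000100
Gen 9 (rule 86): 110001110
Gen 10 (rule 60): 101001001
Gen 11 (rule 18): 000110110
Gen 12 (rule 86): 001010011
Gen 13 (rule 60): 001111010

Answer: 4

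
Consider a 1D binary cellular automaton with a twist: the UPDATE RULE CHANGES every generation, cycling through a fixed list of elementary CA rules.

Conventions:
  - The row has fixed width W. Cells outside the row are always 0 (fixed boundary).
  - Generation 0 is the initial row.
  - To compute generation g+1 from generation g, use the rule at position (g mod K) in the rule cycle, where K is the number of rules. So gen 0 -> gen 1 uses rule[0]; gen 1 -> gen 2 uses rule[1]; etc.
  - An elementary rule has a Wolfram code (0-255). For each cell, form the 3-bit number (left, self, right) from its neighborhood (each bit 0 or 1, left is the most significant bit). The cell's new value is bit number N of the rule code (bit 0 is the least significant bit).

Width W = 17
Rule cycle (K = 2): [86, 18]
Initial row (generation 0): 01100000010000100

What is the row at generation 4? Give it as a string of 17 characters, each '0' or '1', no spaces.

Gen 0: 01100000010000100
Gen 1 (rule 86): 10110000111001110
Gen 2 (rule 18): 00001001000110001
Gen 3 (rule 86): 00011111101011011
Gen 4 (rule 18): 00100000000000000

Answer: 00100000000000000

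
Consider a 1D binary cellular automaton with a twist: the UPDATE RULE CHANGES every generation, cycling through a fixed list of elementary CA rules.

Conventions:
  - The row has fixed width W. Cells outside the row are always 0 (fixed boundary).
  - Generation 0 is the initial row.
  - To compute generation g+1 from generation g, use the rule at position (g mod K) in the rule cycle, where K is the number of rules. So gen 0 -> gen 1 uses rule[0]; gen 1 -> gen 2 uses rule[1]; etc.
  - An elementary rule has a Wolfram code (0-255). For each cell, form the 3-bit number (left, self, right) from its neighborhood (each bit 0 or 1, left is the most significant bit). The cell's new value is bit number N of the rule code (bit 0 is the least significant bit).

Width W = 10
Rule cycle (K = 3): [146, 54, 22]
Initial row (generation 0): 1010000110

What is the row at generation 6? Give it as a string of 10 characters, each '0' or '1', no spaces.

Gen 0: 1010000110
Gen 1 (rule 146): 0001001001
Gen 2 (rule 54): 0011111111
Gen 3 (rule 22): 0100000000
Gen 4 (rule 146): 1010000000
Gen 5 (rule 54): 1111000000
Gen 6 (rule 22): 0000100000

Answer: 0000100000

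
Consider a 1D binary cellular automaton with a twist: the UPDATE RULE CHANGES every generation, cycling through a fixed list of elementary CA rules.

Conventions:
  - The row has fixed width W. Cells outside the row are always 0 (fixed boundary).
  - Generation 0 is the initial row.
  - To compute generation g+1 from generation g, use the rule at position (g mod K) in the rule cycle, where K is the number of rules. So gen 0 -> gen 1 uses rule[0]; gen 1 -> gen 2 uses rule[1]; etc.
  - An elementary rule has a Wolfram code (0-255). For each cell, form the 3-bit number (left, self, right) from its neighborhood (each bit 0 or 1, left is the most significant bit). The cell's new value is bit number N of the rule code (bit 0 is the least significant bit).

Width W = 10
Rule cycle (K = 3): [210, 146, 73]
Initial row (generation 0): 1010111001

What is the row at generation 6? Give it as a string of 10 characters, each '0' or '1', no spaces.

Gen 0: 1010111001
Gen 1 (rule 210): 0000011110
Gen 2 (rule 146): 0000101101
Gen 3 (rule 73): 1110001100
Gen 4 (rule 210): 0111010110
Gen 5 (rule 146): 1010000001
Gen 6 (rule 73): 0000111100

Answer: 0000111100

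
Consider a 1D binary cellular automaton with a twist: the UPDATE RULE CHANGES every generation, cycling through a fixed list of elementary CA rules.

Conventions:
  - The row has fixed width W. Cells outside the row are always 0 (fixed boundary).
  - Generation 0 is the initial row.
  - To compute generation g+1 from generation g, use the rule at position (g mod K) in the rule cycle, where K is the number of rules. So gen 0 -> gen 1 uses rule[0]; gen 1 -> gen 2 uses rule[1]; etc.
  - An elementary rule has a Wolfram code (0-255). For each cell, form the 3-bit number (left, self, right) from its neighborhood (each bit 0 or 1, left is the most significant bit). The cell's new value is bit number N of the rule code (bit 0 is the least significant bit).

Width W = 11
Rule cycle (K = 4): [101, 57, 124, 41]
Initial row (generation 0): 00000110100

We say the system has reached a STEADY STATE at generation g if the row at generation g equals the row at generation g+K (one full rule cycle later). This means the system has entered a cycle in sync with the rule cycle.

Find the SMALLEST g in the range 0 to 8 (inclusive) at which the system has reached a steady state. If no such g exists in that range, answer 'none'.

Answer: none

Derivation:
Gen 0: 00000110100
Gen 1 (rule 101): 11110011101
Gen 2 (rule 57): 10001010010
Gen 3 (rule 124): 11001111011
Gen 4 (rule 41): 10001000110
Gen 5 (rule 101): 10101010010
Gen 6 (rule 57): 01010101001
Gen 7 (rule 124): 01111111101
Gen 8 (rule 41): 01000000010
Gen 9 (rule 101): 01011111010
Gen 10 (rule 57): 00110000101
Gen 11 (rule 124): 00111000111
Gen 12 (rule 41): 10100010100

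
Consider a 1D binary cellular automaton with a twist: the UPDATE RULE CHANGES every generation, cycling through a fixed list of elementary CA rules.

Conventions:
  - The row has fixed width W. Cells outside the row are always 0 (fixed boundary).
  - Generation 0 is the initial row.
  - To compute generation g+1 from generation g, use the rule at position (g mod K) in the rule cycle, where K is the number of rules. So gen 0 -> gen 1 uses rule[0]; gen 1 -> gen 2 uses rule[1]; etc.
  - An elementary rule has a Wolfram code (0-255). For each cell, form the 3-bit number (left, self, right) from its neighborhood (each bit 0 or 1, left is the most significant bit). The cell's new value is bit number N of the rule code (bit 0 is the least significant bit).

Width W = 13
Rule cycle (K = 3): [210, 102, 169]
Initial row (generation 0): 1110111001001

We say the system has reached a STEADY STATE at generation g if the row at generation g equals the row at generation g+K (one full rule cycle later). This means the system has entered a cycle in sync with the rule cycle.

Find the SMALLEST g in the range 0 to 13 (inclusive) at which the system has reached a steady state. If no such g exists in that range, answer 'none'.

Answer: none

Derivation:
Gen 0: 1110111001001
Gen 1 (rule 210): 0110011110110
Gen 2 (rule 102): 1010100011010
Gen 3 (rule 169): 0101001010100
Gen 4 (rule 210): 1000110000010
Gen 5 (rule 102): 1001010000110
Gen 6 (rule 169): 0000100110100
Gen 7 (rule 210): 0001011010010
Gen 8 (rule 102): 0011101110110
Gen 9 (rule 169): 1011011101100
Gen 10 (rule 210): 0001001100110
Gen 11 (rule 102): 0011010101010
Gen 12 (rule 169): 1010101010100
Gen 13 (rule 210): 0000000000010
Gen 14 (rule 102): 0000000000110
Gen 15 (rule 169): 1111111110100
Gen 16 (rule 210): 0111111110010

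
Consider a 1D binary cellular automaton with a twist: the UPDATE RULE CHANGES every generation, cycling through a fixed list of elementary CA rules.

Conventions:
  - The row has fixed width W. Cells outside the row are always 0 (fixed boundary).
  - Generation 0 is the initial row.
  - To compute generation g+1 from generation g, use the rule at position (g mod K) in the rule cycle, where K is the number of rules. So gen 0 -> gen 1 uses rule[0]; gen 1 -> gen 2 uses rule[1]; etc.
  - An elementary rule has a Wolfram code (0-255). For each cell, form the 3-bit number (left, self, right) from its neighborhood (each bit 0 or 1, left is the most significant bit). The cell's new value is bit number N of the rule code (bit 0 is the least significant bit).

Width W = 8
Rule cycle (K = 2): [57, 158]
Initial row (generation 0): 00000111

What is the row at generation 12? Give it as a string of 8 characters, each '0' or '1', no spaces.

Gen 0: 00000111
Gen 1 (rule 57): 11110100
Gen 2 (rule 158): 11100110
Gen 3 (rule 57): 10010101
Gen 4 (rule 158): 11110101
Gen 5 (rule 57): 10001010
Gen 6 (rule 158): 11011011
Gen 7 (rule 57): 10110110
Gen 8 (rule 158): 10100101
Gen 9 (rule 57): 01010010
Gen 10 (rule 158): 11011111
Gen 11 (rule 57): 10110000
Gen 12 (rule 158): 10101000

Answer: 10101000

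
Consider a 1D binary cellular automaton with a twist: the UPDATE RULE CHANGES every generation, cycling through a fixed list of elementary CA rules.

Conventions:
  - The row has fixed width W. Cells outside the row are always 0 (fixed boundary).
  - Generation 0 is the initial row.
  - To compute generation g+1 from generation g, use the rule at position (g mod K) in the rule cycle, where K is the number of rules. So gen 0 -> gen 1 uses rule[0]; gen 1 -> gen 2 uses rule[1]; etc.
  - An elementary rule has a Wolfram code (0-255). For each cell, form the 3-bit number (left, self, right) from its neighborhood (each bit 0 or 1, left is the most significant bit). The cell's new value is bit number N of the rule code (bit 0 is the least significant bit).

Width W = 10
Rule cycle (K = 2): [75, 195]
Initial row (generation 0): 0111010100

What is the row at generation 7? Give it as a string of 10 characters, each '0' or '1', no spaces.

Answer: 1000000110

Derivation:
Gen 0: 0111010100
Gen 1 (rule 75): 1101000001
Gen 2 (rule 195): 0100011110
Gen 3 (rule 75): 1001110010
Gen 4 (rule 195): 0010110100
Gen 5 (rule 75): 1100110001
Gen 6 (rule 195): 0101010110
Gen 7 (rule 75): 1000000110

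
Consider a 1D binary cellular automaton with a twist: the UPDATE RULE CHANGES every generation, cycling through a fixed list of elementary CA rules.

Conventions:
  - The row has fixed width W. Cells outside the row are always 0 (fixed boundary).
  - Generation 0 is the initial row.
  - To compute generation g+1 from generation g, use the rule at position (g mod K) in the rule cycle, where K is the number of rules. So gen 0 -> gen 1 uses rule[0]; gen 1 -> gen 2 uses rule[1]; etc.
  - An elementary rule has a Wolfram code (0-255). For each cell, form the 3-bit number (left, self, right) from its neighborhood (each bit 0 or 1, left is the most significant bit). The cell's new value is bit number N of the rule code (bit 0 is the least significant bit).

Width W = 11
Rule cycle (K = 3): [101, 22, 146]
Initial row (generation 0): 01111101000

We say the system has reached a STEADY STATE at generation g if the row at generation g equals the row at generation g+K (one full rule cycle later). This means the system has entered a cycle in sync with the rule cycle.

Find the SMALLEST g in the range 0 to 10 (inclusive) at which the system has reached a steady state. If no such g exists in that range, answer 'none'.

Gen 0: 01111101000
Gen 1 (rule 101): 00000111011
Gen 2 (rule 22): 00001000000
Gen 3 (rule 146): 00010100000
Gen 4 (rule 101): 11011101111
Gen 5 (rule 22): 00000000000
Gen 6 (rule 146): 00000000000
Gen 7 (rule 101): 11111111111
Gen 8 (rule 22): 00000000000
Gen 9 (rule 146): 00000000000
Gen 10 (rule 101): 11111111111
Gen 11 (rule 22): 00000000000
Gen 12 (rule 146): 00000000000
Gen 13 (rule 101): 11111111111

Answer: 5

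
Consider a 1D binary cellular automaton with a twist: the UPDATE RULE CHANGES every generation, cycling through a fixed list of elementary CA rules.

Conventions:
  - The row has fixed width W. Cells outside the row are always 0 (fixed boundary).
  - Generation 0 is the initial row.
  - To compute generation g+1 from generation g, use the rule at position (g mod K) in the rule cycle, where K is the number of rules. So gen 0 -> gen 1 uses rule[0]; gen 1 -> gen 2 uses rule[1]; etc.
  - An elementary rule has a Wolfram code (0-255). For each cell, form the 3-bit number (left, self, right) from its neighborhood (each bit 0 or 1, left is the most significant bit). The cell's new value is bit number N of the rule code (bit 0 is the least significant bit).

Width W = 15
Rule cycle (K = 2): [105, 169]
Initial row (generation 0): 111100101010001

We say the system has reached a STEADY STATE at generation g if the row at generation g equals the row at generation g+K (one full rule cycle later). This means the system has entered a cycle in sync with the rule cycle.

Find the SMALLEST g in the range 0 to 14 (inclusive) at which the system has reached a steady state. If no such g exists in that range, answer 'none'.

Gen 0: 111100101010001
Gen 1 (rule 105): 100100010100100
Gen 2 (rule 169): 000001001000001
Gen 3 (rule 105): 111100000011100
Gen 4 (rule 169): 111001111011001
Gen 5 (rule 105): 101001001111000
Gen 6 (rule 169): 010000001110011
Gen 7 (rule 105): 000111101010011
Gen 8 (rule 169): 110111010100010
Gen 9 (rule 105): 111101101001000
Gen 10 (rule 169): 111011010000011
Gen 11 (rule 105): 101111100111011
Gen 12 (rule 169): 011111000110110
Gen 13 (rule 105): 010001010111110
Gen 14 (rule 169): 000100101111100
Gen 15 (rule 105): 110000011000101
Gen 16 (rule 169): 100111010010010

Answer: none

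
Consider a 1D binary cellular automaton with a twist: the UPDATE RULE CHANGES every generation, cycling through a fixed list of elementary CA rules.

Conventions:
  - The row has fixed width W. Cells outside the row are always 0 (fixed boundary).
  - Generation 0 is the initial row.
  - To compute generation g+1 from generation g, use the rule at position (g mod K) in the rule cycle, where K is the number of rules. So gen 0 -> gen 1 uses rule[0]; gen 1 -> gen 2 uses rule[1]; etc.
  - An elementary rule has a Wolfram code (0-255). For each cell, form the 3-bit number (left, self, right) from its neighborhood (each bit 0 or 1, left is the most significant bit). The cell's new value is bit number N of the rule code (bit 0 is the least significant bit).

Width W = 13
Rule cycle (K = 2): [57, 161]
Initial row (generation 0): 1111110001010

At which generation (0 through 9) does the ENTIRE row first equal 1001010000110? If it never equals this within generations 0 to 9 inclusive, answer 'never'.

Gen 0: 1111110001010
Gen 1 (rule 57): 1000001100101
Gen 2 (rule 161): 0011100000010
Gen 3 (rule 57): 1010011111001
Gen 4 (rule 161): 0100001110000
Gen 5 (rule 57): 0011101001111
Gen 6 (rule 161): 1001010000110
Gen 7 (rule 57): 0100101110101
Gen 8 (rule 161): 0000010101010
Gen 9 (rule 57): 1111001010101

Answer: 6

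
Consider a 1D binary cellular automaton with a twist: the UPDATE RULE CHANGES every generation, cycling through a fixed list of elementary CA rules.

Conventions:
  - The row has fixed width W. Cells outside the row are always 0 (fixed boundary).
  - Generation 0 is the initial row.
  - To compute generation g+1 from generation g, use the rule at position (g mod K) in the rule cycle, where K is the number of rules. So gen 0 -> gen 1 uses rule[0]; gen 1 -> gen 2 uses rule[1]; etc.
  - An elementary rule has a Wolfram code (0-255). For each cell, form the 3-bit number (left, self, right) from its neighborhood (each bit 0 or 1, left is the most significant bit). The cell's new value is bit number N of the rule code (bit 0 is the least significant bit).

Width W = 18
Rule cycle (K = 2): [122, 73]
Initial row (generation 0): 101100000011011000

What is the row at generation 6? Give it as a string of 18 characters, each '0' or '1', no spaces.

Gen 0: 101100000011011000
Gen 1 (rule 122): 011110000111111100
Gen 2 (rule 73): 010010110100000101
Gen 3 (rule 122): 101101111010001010
Gen 4 (rule 73): 001101001000100000
Gen 5 (rule 122): 011110110101010000
Gen 6 (rule 73): 010010110000000111

Answer: 010010110000000111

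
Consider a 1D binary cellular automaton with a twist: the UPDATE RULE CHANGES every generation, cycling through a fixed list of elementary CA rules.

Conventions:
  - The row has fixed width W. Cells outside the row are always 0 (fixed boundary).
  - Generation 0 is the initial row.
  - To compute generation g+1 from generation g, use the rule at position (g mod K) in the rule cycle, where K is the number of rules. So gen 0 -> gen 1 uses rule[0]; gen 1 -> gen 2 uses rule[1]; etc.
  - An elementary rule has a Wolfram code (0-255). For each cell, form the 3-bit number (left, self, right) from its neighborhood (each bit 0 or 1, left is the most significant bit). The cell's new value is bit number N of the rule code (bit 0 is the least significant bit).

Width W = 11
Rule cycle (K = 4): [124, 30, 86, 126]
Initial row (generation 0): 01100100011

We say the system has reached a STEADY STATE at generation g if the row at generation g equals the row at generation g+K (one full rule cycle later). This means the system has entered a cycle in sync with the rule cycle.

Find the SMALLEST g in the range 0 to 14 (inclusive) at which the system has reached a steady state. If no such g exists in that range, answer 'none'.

Answer: none

Derivation:
Gen 0: 01100100011
Gen 1 (rule 124): 01110110011
Gen 2 (rule 30): 11000101110
Gen 3 (rule 86): 01101100011
Gen 4 (rule 126): 11111110111
Gen 5 (rule 124): 10000011101
Gen 6 (rule 30): 11000110001
Gen 7 (rule 86): 01101011011
Gen 8 (rule 126): 11111111111
Gen 9 (rule 124): 10000000001
Gen 10 (rule 30): 11000000011
Gen 11 (rule 86): 01100000101
Gen 12 (rule 126): 11110001111
Gen 13 (rule 124): 10011001001
Gen 14 (rule 30): 11110111111
Gen 15 (rule 86): 00010000001
Gen 16 (rule 126): 00111000011
Gen 17 (rule 124): 00101100011
Gen 18 (rule 30): 01101010110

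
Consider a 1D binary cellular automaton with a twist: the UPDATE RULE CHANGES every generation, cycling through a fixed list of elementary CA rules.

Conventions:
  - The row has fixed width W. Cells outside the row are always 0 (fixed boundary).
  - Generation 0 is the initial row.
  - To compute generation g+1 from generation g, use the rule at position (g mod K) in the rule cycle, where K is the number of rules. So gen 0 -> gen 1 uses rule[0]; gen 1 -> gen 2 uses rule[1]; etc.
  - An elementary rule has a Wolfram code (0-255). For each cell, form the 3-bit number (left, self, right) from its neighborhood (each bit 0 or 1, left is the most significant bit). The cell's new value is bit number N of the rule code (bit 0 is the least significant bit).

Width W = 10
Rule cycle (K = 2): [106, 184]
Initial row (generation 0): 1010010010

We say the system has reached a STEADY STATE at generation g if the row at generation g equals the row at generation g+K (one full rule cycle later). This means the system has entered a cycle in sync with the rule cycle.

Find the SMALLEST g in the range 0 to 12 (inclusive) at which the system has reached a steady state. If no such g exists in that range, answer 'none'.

Answer: 1

Derivation:
Gen 0: 1010010010
Gen 1 (rule 106): 0100100100
Gen 2 (rule 184): 0010010010
Gen 3 (rule 106): 0100100100
Gen 4 (rule 184): 0010010010
Gen 5 (rule 106): 0100100100
Gen 6 (rule 184): 0010010010
Gen 7 (rule 106): 0100100100
Gen 8 (rule 184): 0010010010
Gen 9 (rule 106): 0100100100
Gen 10 (rule 184): 0010010010
Gen 11 (rule 106): 0100100100
Gen 12 (rule 184): 0010010010
Gen 13 (rule 106): 0100100100
Gen 14 (rule 184): 0010010010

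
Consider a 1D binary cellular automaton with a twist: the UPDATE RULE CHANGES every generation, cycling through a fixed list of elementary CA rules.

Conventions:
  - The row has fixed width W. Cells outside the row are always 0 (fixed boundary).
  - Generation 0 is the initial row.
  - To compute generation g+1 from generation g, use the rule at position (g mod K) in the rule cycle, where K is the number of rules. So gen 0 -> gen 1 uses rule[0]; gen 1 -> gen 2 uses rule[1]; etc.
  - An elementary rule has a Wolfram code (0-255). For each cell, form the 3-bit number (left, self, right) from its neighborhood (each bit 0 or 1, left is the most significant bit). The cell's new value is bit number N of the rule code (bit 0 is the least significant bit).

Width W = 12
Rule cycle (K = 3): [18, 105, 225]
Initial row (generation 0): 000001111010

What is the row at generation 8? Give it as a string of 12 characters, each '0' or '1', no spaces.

Answer: 011011111111

Derivation:
Gen 0: 000001111010
Gen 1 (rule 18): 000010000001
Gen 2 (rule 105): 111000111100
Gen 3 (rule 225): 011010011101
Gen 4 (rule 18): 100001100000
Gen 5 (rule 105): 001101101111
Gen 6 (rule 225): 100110110111
Gen 7 (rule 18): 011000000000
Gen 8 (rule 105): 011011111111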